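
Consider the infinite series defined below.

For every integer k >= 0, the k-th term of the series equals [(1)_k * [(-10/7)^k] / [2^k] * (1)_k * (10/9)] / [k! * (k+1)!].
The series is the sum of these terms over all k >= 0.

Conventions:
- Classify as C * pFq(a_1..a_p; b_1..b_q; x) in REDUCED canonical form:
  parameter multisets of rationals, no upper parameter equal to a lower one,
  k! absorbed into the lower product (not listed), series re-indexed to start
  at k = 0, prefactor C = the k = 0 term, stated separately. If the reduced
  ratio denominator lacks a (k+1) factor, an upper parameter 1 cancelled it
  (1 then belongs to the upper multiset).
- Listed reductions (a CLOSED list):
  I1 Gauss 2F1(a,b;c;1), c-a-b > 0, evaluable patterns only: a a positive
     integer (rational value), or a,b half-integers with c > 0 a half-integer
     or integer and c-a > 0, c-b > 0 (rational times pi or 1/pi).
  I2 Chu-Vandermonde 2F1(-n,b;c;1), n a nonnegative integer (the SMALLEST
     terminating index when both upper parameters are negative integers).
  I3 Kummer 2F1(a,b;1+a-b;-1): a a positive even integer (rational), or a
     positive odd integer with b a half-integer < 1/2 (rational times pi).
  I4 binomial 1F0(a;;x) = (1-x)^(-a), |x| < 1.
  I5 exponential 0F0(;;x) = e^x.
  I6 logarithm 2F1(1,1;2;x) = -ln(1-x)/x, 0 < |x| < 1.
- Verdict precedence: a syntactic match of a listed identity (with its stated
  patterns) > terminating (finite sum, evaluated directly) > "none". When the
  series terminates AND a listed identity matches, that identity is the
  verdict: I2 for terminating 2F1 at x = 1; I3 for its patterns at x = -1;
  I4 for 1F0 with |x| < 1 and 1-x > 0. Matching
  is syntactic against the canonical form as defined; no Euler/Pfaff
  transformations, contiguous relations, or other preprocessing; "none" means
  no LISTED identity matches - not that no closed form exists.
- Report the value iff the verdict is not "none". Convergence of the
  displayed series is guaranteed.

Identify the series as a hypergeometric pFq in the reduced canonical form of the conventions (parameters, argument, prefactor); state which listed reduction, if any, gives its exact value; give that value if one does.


The series (x = -5/7) is 2F1: upper {1, 1}, lower {2}, prefactor 10/9. Verdict: this is the logarithmic series (I6) (the logarithm: parameters (1,1;2), x = -5/7). Value: (14/9) * ln(12/7).

The tell: t_0 being 10/9, the two k-th powers (C = 10/9) combine into one argument.
Ratio: r(k) = (-5/7) * (k+1) (k+1) / [(k+2) (k+1)] - rational in k. x = (-5/7); t_0 = 10/9; negate the roots.


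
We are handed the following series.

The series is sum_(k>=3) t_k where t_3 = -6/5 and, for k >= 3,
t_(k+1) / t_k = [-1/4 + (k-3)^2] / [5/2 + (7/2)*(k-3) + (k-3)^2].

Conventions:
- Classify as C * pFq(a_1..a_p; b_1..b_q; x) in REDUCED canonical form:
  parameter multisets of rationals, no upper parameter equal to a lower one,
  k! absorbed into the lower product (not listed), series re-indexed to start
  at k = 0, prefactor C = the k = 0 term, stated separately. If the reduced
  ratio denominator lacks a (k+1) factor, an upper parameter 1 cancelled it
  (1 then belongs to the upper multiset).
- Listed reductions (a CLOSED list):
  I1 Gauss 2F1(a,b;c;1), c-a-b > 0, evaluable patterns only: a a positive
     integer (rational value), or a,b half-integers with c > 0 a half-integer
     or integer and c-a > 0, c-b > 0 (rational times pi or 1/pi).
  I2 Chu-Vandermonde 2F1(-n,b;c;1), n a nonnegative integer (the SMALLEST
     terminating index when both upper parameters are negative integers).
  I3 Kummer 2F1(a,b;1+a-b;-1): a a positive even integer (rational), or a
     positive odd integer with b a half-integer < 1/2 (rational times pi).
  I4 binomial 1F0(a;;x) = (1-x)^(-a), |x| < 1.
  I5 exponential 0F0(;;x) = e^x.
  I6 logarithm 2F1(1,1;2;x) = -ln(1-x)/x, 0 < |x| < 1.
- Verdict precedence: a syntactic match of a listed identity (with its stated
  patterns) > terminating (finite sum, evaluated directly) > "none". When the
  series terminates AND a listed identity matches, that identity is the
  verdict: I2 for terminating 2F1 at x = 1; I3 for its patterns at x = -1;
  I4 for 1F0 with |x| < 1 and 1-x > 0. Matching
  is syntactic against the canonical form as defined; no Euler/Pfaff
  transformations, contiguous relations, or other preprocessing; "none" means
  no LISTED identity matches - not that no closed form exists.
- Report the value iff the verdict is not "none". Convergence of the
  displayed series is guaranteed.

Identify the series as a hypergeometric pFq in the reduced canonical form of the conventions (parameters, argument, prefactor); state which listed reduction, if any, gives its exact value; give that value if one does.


With C = -6/5: the canonical form is 2F1(-1/2, 1/2; 5/2; 1). Verdict: Gauss (I1, half-integer pattern) applies (x = 1; upper {-1/2, 1/2} half-integers, c = 5/2 in the evaluable pattern). Sum: (-27/80) * pi.

Key observation: x = 1 and roots of the ratio polynomials (prefactor -6/5) are the negated parameters.
Ratio: r(k) = 1 * (k-1/2) (k+1/2) / [(k+5/2) (k+1)] - poly over poly, x = 1 from leading terms; C = -6/5 at k = 0.


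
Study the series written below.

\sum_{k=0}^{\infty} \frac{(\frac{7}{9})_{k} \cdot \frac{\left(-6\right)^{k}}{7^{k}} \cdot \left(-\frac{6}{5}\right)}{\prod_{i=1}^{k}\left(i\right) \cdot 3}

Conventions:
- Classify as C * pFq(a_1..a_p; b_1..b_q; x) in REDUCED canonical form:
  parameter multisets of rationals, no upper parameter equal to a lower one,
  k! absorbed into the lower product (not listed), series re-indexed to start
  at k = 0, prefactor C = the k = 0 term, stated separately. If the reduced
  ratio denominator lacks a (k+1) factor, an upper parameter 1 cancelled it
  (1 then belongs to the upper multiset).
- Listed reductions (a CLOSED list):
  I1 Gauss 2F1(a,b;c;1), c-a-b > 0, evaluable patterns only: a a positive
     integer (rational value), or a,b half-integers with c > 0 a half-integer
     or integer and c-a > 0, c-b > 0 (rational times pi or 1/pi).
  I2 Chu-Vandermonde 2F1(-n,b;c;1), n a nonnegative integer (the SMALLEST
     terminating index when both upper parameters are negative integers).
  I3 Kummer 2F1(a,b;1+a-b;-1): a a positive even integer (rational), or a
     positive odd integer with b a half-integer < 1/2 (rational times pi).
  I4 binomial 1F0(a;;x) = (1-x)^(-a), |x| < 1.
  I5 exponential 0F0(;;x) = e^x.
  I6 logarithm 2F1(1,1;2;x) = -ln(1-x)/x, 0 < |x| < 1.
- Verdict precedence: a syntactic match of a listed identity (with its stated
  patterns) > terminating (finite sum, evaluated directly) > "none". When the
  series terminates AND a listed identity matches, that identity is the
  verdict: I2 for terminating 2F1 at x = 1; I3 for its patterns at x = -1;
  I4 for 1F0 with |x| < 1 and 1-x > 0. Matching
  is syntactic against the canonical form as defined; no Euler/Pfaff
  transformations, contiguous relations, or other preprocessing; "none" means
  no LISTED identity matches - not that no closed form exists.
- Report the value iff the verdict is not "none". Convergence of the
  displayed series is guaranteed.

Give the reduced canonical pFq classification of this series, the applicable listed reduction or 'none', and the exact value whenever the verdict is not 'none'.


This is -\frac{2}{5} * 1F0(\frac{7}{9}; -; -\frac{6}{7}) in reduced canonical form. Verdict at x = -\frac{6}{7}: the I4 binomial reduction matches (the 1F0 binomial series: exponent -7/9, x = -\frac{6}{7}). Its exact value is \left(-\frac{2}{5}\right) \cdot \left(\frac{13}{7}\right)^{-\frac{7}{9}}.

Key observation: t_0 being -\frac{2}{5}, the product of the first k integers (C = -2/5, x = -6/7) is k!.
Ratio: r(k) = -\frac{6}{7} * (k+\frac{7}{9}) / [(k+1)] - rational in k, leading ratio -\frac{6}{7}; with t_0 = -\frac{2}{5}, classification follows.


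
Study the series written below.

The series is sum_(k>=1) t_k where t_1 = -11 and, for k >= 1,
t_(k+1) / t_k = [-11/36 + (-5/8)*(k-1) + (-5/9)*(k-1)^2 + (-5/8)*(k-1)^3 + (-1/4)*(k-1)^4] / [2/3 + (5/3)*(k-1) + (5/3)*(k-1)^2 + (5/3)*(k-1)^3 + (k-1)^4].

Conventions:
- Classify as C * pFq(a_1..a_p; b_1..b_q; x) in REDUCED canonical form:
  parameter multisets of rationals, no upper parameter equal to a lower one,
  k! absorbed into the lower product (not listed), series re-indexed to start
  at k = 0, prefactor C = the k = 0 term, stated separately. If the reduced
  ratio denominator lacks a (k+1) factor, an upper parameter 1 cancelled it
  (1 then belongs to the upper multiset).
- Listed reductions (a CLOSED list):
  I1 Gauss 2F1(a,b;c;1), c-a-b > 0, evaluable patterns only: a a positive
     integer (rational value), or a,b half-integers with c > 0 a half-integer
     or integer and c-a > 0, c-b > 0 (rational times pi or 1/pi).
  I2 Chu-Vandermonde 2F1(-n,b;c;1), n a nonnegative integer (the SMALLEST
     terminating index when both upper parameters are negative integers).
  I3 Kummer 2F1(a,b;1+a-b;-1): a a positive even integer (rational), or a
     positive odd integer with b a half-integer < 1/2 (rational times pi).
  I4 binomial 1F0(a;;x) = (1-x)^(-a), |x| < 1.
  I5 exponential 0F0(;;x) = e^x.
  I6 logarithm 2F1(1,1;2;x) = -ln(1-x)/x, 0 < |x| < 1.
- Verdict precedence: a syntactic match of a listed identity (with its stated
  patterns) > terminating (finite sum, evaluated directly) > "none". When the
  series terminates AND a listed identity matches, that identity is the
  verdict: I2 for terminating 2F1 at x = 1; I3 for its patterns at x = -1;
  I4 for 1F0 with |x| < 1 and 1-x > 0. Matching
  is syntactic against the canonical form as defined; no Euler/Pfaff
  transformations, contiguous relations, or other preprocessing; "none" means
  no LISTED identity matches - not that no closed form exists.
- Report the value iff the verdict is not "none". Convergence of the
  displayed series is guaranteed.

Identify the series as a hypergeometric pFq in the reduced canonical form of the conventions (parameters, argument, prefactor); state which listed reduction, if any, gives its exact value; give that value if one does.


The series (x = -1/4) is 1F0: upper {11/6}, lower {-}, prefactor -11. Verdict: binomial (I4) matches (the 1F0 binomial series: exponent -11/6, x = -1/4). Value: (-11) * (5/4)^(-11/6).

Key observation: from the first term -11: the parameter 2/3 appears in both the upper and lower lists and cancels (alongside the other common factor).
Consecutive-term ratio: r(k) = (-1/4) * (k+11/6) / [(k+1)] - poly over poly, x = (-1/4) from leading terms; C = -11 at k = 0.


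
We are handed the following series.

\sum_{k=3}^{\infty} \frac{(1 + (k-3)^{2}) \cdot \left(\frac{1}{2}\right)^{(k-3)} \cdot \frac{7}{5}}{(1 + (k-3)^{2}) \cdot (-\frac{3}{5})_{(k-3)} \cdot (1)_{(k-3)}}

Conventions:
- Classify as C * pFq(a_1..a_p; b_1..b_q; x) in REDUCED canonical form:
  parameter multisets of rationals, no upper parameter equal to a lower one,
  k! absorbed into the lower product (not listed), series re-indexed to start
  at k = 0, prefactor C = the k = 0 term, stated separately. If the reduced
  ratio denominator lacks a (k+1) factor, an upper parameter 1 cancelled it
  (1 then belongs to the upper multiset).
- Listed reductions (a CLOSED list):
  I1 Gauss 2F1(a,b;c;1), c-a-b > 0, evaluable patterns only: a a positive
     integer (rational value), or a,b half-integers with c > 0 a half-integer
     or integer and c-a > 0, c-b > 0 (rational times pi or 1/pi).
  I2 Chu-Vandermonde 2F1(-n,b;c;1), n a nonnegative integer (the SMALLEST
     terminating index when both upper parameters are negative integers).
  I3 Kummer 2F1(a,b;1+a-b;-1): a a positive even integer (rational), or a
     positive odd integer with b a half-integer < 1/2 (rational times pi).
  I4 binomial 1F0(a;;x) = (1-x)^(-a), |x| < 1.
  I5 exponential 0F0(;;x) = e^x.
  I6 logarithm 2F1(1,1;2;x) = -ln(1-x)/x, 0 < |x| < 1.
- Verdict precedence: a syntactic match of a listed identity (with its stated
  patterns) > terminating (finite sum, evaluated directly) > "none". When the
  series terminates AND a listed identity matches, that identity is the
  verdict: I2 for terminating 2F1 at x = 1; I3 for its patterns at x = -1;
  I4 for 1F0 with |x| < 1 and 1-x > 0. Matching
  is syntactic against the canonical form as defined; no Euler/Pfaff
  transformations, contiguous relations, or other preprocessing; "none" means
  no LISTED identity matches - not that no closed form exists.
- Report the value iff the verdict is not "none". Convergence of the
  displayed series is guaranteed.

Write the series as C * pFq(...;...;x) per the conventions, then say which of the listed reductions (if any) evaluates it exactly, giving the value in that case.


x = \frac{1}{2} here; the reduced form reads 0F1, upper {-}, lower {-\frac{3}{5}}, C = \frac{7}{5}. Verdict: no listed reduction: x = \frac{1}{2} and upper {-} fail every I1-I6 pattern.

Key observation: from the first term \frac{7}{5}: (1)_k (C = 7/5, x = 1/2) is k! itself.
Consecutive-term ratio: r(k) = \frac{1}{2} * 1 / [(k-\frac{3}{5}) (k+1)] - poly over poly, x = \frac{1}{2} from leading terms; C = \frac{7}{5} at k = 0.


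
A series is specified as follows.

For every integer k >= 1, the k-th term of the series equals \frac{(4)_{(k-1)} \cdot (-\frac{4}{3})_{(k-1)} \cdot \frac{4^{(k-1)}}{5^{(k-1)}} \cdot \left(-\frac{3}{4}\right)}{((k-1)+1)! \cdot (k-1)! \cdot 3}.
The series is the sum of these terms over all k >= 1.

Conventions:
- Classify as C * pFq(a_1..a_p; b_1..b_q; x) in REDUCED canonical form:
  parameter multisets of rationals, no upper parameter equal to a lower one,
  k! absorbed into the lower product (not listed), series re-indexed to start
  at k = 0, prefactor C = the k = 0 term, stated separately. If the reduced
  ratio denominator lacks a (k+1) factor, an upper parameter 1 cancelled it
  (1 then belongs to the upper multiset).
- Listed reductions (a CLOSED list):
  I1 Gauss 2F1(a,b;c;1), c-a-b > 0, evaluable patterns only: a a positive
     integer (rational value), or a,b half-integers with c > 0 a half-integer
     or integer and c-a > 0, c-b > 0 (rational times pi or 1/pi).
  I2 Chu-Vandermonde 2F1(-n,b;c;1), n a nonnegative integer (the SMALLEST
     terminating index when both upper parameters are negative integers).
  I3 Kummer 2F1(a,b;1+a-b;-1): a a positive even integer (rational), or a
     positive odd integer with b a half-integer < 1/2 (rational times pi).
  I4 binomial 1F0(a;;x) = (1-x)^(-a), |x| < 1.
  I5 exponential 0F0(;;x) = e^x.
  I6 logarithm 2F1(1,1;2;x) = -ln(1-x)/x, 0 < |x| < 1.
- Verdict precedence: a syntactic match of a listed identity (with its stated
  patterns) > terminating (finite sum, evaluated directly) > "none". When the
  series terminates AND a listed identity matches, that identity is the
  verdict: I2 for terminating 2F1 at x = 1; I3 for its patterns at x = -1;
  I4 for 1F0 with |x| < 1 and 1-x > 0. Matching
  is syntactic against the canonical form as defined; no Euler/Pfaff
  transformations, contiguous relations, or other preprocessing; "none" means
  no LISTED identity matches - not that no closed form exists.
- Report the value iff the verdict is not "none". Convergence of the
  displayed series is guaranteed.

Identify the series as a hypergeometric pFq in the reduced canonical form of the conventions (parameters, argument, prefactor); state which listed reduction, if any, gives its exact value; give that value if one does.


At argument \frac{4}{5}: a 2F1 with upper {-\frac{4}{3}, 4}, lower {2}, scaled by C = -\frac{1}{4}. Verdict: none (x = \frac{4}{5}): each listed identity misses the multisets {-\frac{4}{3}, 4} ; {2}.

Key observation: t_0 being -\frac{1}{4}, the two geometric factors (C = -1/4) combine into one argument.
Ratio: r(k) = \frac{4}{5} * (k-\frac{4}{3}) (k+4) / [(k+2) (k+1)] - poly over poly, x = \frac{4}{5} from leading terms; C = -\frac{1}{4} at k = 0.


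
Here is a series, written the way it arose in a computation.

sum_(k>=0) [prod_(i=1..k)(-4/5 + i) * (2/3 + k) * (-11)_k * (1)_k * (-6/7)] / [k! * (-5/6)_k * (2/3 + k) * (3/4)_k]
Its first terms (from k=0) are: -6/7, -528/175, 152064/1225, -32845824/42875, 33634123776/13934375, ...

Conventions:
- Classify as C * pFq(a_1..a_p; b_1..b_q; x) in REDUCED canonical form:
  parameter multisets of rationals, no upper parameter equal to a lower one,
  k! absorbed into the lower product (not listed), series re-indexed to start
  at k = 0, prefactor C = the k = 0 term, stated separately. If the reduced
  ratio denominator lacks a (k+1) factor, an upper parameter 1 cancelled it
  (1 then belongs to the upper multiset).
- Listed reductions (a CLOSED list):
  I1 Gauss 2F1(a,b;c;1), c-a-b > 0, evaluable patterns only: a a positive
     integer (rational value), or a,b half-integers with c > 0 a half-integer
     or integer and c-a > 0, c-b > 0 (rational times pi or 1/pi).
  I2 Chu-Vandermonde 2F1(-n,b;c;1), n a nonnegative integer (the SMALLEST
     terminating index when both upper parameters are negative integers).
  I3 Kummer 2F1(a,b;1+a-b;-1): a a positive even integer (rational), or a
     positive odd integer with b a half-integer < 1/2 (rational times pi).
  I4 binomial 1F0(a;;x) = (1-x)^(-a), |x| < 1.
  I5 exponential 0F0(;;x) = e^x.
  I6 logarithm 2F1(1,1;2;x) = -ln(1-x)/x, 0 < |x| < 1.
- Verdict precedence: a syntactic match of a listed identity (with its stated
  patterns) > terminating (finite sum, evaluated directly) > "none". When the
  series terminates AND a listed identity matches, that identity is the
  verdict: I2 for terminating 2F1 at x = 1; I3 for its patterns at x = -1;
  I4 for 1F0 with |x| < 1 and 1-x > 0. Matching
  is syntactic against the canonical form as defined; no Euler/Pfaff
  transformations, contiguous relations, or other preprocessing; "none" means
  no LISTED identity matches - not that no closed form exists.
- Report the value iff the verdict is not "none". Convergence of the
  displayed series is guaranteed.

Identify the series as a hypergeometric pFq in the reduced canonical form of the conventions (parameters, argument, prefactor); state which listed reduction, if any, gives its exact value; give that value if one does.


Classification (C = -6/7): 3F2 with upper {-11, 1/5, 1}, lower {-5/6, 3/4}, argument x = 1. Verdict: terminating - upper parameter -11 makes this a finite sum (last index 11), evaluated exactly. Its exact value is 88263917801374204170114/541077220691131591796875.

The tell: x = 1 and the running product (prefactor -6/7) telescopes to a rising factorial.
Consecutive-term ratio: r(k) = 1 * (k-11) (k+1/5) (k+1) / [(k-5/6) (k+3/4) (k+1)] ; factor over Q: parameters, x = 1, and C = -6/7.


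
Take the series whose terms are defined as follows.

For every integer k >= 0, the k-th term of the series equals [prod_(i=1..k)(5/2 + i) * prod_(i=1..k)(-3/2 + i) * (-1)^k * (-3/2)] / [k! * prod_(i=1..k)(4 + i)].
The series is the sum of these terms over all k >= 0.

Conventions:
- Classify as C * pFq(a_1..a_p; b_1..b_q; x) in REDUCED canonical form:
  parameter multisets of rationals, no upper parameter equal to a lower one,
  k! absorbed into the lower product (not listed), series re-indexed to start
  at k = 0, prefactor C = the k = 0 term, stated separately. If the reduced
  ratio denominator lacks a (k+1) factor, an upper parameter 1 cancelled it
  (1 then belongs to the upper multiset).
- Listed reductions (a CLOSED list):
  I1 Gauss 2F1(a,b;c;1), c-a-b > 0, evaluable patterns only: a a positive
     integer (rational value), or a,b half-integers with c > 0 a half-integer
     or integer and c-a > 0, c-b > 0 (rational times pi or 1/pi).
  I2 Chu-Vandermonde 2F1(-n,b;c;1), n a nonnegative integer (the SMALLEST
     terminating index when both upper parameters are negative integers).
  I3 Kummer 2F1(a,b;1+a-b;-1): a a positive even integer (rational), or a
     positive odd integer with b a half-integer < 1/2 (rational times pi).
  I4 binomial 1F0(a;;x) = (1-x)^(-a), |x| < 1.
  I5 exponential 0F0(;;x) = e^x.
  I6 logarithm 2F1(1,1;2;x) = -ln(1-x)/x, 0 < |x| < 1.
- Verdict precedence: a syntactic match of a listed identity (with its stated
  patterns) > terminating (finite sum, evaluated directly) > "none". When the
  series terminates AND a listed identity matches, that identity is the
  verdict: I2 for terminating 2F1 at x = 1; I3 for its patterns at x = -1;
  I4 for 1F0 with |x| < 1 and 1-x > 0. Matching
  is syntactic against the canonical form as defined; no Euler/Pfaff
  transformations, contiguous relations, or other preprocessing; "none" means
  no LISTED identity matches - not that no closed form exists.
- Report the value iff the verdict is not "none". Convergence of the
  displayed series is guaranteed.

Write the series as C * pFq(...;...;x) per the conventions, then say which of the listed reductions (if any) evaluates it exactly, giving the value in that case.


Reduced: x = -1, 2F1, upper = {-1/2, 7/2}, lower = {5}, C = -3/2. Verdict: none. Every listed pattern misses the 2F1 form at -1, upper {-1/2, 7/2}.

Structural cue: from the first term -3/2: the running product (C = -3/2, x = -1) telescopes to a rising factorial.
Ratio: r(k) = (-1) * (k-1/2) (k+7/2) / [(k+5) (k+1)] - rational in k, leading ratio (-1); with t_0 = -3/2, classification follows.


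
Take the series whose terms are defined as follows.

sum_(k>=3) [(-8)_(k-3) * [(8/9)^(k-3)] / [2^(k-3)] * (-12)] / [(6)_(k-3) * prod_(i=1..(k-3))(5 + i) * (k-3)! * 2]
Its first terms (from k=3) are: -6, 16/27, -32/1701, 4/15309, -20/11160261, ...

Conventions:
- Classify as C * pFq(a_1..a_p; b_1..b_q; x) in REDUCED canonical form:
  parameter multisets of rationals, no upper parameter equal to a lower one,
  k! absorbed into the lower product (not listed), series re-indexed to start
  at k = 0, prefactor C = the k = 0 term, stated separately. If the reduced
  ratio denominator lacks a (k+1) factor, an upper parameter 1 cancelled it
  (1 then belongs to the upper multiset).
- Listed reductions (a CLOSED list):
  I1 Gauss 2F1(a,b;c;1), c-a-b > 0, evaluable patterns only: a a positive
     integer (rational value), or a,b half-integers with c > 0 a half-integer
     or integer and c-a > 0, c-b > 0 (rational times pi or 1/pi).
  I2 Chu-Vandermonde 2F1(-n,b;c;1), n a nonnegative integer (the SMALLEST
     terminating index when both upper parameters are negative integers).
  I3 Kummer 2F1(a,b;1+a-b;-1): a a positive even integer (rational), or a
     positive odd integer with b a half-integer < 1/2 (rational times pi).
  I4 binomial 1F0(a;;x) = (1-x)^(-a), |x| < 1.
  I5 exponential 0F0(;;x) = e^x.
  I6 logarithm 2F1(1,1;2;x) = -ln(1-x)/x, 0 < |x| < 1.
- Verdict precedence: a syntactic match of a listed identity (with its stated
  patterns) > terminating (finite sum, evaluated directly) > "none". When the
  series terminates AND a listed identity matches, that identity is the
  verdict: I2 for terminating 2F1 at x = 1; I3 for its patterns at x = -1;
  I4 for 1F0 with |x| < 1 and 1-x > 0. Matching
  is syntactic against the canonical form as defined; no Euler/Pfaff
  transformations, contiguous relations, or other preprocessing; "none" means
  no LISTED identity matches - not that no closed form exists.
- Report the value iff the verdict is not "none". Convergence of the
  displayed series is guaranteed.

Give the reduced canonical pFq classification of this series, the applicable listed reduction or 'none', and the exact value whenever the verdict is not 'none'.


First insight: from the first term -6: the lower running product (C = -6, x = 4/9) is a rising factorial.
Adjacent-term ratio: r(k) = (4/9) * (k-8) / [(k+6) (k+6) (k+1)] - poly over poly, x = (4/9) from leading terms; C = -6 at k = 0.

At argument 4/9: a 1F2 with upper {-8}, lower {6, 6}, scaled by C = -6. Verdict: terminating. (-8)_k vanishes past k = 8, leaving a 9-term sum, computed directly. Sum: -12795982568933991578/2358288983195820675.


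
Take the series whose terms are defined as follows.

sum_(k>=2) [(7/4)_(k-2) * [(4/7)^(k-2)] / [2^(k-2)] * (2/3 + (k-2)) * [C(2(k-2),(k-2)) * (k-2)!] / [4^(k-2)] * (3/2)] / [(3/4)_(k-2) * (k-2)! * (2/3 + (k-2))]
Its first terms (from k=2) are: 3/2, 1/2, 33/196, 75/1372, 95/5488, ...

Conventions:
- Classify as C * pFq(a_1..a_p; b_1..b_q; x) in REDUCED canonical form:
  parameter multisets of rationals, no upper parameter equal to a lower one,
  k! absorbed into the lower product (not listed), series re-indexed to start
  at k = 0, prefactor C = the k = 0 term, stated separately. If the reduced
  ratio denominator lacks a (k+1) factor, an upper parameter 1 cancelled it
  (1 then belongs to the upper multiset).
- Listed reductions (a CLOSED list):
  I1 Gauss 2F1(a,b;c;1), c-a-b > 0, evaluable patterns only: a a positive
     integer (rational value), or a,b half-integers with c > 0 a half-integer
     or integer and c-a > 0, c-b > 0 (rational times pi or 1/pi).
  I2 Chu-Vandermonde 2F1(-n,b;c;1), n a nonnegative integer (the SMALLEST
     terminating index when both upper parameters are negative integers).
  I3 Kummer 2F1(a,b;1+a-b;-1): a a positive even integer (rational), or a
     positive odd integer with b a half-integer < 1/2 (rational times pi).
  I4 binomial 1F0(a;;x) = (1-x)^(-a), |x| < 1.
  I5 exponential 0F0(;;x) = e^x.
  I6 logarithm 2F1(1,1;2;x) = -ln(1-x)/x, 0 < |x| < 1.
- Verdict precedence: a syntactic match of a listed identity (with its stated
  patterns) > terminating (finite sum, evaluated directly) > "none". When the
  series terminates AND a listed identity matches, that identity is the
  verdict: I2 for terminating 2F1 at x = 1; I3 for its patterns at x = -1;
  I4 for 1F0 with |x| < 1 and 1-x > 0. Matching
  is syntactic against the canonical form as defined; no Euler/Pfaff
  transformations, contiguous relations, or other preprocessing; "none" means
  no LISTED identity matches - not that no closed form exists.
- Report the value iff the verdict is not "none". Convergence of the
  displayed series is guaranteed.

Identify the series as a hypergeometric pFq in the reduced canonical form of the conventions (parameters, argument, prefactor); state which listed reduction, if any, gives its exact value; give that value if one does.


Key observation: with t_0 = 3/2, the two k-th powers (C = 3/2) combine into one argument.
Adjacent-term ratio: r(k) = (2/7) * (k+1/2) (k+7/4) / [(k+3/4) (k+1)] - poly over poly, x = (2/7) from leading terms; C = 3/2 at k = 0.

The series (x = 2/7) is 2F1: upper {1/2, 7/4}, lower {3/4}, prefactor 3/2. Verdict: none here - no I1-I6 shape fits x = 2/7 with lower {3/4}.


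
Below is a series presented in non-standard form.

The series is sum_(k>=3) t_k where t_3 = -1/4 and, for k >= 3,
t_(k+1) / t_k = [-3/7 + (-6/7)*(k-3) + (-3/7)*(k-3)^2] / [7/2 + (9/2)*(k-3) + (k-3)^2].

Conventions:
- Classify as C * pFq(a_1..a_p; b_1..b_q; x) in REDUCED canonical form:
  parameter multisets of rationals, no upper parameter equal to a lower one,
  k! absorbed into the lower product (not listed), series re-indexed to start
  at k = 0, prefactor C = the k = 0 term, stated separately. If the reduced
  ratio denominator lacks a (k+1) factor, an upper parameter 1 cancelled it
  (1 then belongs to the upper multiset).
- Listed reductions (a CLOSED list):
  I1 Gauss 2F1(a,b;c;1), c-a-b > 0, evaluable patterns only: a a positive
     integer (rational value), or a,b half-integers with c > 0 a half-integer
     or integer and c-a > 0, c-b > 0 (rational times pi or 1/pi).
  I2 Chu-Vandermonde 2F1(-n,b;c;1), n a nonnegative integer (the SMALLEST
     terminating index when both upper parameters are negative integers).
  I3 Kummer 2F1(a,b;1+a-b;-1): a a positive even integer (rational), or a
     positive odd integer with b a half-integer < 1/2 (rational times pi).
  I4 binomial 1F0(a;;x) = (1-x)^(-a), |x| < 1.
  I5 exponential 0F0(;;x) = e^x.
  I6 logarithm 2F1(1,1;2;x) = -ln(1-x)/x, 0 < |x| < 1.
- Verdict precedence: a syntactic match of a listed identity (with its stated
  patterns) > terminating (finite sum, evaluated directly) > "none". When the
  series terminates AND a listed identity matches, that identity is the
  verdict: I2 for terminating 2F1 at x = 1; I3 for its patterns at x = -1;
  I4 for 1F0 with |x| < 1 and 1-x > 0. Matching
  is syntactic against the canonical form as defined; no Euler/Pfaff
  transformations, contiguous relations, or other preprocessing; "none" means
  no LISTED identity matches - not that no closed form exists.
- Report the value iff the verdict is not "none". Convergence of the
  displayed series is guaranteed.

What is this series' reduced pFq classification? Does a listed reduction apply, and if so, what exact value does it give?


First insight: x = (-3/7) and roots of the ratio polynomials (C = -1/4, x = -3/7) are the negated parameters.
Ratio: r(k) = (-3/7) * (k+1) (k+1) / [(k+7/2) (k+1)] - rational in k, leading ratio (-3/7); with t_0 = -1/4, classification follows.

Reduced: x = -3/7, 2F1, upper = {1, 1}, lower = {7/2}, C = -1/4. Verdict: none. A 2F1 with upper {1, 1} fits none of I1-I6 at x = -3/7; the sum runs forever.


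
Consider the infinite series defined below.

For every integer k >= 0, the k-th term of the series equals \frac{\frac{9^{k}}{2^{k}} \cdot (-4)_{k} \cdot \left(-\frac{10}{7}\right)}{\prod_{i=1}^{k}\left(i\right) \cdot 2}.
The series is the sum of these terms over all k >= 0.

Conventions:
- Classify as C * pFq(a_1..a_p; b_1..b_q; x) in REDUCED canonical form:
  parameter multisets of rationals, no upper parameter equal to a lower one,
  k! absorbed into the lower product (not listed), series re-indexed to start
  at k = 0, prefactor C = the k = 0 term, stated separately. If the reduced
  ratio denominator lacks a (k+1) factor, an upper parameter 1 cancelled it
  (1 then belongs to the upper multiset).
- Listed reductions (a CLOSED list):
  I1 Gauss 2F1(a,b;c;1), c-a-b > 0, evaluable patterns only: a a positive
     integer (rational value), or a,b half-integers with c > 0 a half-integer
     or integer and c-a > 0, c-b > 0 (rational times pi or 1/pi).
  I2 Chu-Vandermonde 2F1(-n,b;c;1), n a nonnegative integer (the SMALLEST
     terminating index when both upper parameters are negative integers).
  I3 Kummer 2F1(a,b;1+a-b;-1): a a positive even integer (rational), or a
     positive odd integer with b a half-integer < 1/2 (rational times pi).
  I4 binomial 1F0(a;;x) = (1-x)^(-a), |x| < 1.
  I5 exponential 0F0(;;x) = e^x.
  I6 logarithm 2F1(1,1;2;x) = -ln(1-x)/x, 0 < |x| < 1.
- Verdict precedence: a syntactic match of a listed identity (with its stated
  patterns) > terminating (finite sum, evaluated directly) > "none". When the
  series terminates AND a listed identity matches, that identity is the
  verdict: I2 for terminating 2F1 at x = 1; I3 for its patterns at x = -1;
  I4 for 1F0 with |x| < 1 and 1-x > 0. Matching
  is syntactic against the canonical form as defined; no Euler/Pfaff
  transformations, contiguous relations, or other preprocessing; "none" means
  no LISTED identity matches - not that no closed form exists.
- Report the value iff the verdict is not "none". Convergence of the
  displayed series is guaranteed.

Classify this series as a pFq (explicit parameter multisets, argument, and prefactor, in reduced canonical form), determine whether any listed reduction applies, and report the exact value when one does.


First insight: x = \frac{9}{2} and the two geometric factors (prefactor -5/7) combine into one argument.
Adjacent-term ratio: r(k) = \frac{9}{2} * (k-4) / [(k+1)] - rational; roots negated = parameters, x = \frac{9}{2}, C = -\frac{5}{7}.

Prefactor -\frac{5}{7}, argument \frac{9}{2}: 1F0 with upper {-4} over lower {-}. Verdict: terminating - no listed pattern fits, but -4 in the upper list cuts the series at k = 4; direct evaluation. Sum: -\frac{1715}{16}.


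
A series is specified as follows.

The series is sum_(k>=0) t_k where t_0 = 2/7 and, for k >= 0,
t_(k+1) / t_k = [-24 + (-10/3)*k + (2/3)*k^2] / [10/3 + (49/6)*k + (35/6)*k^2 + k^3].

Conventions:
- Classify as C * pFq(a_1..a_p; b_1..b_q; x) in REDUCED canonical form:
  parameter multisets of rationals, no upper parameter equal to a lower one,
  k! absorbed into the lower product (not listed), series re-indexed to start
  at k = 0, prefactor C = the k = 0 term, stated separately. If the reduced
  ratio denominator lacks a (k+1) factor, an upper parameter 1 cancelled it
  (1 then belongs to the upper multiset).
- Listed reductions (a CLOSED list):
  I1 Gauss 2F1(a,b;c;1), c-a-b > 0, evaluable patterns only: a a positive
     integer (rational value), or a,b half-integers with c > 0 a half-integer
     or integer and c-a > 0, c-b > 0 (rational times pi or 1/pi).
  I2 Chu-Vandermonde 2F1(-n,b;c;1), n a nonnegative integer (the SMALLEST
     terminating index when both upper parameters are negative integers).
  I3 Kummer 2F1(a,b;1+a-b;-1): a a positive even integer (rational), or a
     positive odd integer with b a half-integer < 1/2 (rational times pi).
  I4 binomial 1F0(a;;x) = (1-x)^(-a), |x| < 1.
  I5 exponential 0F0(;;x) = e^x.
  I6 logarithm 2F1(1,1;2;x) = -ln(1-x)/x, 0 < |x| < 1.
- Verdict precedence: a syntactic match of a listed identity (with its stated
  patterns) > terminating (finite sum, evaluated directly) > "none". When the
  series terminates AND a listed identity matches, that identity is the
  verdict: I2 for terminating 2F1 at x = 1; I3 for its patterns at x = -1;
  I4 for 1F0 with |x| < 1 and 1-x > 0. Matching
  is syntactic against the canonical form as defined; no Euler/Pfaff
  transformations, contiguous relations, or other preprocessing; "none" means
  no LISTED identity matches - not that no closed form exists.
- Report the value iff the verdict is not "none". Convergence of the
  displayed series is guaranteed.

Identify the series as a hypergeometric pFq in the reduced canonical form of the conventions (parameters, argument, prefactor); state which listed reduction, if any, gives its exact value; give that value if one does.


Canonical form: C = 2/7 times 1F1 with upper {-9}, lower {5/6}, x = 2/3. Verdict: terminating - no listed pattern fits, but -9 in the upper list cuts the series at k = 9; direct evaluation. Its exact value is -44282360702/917935555075.

Key observation: x = (2/3) and the expanded ratio factors over Q; C = 2/7, roots give parameters.
Ratio: r(k) = (2/3) * (k-9) / [(k+5/6) (k+1)] ; factor over Q: parameters, x = (2/3), and C = 2/7.


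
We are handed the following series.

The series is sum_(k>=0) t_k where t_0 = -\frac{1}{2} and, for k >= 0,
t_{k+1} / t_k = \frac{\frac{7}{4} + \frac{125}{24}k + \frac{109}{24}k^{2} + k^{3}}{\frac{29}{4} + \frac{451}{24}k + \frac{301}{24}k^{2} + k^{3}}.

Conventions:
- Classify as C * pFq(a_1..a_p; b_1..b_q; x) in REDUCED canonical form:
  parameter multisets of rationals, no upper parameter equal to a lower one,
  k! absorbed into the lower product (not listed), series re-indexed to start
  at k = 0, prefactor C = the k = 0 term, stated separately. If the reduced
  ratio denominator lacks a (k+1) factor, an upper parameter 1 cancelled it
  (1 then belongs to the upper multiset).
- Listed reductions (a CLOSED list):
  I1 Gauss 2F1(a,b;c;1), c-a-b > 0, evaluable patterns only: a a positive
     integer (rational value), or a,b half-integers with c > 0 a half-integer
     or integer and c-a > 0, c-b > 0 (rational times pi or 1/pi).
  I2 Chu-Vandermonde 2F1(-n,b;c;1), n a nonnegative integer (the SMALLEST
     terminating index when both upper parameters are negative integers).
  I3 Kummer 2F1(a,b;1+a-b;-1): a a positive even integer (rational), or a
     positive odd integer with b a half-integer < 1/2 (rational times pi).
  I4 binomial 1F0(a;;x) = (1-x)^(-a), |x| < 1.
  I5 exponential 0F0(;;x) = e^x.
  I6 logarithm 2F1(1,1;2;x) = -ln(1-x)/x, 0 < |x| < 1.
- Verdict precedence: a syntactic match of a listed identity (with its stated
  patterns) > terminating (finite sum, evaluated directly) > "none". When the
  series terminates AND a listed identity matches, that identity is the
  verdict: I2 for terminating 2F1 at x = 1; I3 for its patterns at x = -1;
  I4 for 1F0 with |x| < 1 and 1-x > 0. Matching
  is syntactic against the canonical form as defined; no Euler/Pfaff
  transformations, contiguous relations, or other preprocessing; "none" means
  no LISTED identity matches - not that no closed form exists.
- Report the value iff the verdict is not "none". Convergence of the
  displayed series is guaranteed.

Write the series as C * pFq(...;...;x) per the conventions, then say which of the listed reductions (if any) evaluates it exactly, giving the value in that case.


First insight: t_0 = -\frac{1}{2} here, and the ratio is unreduced: k + 2/3 divides both sides (C = -1/2, x = 1).
Consecutive-term ratio: r(k) = 1 * (k+\frac{7}{8}) (k+3) / [(k+\frac{87}{8}) (k+1)] - rational in k, leading ratio 1; with t_0 = -\frac{1}{2}, classification follows.

This is -\frac{1}{2} * 2F1(\frac{7}{8}, 3; \frac{87}{8}; 1) in reduced canonical form. Verdict: the Gauss summation I1 applies (x = 1: the Gamma ratio telescopes since c-a-b = 7 > 0 and a = 3 in Z>0). Exact value: -\frac{5609}{8192}.


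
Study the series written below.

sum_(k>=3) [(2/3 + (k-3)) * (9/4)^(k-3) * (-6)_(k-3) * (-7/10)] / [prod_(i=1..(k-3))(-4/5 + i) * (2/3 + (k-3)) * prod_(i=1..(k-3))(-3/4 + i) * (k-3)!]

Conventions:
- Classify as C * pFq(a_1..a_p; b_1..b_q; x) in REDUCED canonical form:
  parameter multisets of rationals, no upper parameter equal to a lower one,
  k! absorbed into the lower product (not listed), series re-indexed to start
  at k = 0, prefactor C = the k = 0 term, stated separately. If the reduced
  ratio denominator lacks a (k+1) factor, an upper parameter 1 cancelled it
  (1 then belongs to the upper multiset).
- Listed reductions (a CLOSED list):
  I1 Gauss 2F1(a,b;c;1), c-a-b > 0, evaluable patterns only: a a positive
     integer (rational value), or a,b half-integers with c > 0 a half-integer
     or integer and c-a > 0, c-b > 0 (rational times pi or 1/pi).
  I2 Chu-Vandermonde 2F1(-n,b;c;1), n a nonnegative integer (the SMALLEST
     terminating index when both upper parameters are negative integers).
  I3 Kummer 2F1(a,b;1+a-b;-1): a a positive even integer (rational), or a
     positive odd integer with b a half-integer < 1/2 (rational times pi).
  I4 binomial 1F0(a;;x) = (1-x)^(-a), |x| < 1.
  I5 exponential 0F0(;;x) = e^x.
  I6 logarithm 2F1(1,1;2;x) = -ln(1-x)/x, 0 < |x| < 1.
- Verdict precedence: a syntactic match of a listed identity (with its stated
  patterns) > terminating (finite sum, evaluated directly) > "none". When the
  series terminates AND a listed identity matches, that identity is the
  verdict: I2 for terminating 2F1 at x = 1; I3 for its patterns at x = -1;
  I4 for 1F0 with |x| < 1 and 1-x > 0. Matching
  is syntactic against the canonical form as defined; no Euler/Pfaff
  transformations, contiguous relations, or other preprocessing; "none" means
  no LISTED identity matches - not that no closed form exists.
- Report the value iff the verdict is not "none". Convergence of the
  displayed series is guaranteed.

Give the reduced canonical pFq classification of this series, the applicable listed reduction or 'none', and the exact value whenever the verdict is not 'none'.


Classification (C = -7/10): 1F2 with upper {-6}, lower {1/5, 1/4}, argument x = 9/4. Verdict: terminating - upper -6 stops the sum at k = 6; the 7 terms are added exactly. Its exact value is -22247614573/141581440.

First insight: from the first term -7/10: striking the common factor k + 2/3 reduces the term (prefactor -7/10).
Adjacent-term ratio: r(k) = (9/4) * (k-6) / [(k+1/5) (k+1/4) (k+1)] - poly over poly, x = (9/4) from leading terms; C = -7/10 at k = 0.


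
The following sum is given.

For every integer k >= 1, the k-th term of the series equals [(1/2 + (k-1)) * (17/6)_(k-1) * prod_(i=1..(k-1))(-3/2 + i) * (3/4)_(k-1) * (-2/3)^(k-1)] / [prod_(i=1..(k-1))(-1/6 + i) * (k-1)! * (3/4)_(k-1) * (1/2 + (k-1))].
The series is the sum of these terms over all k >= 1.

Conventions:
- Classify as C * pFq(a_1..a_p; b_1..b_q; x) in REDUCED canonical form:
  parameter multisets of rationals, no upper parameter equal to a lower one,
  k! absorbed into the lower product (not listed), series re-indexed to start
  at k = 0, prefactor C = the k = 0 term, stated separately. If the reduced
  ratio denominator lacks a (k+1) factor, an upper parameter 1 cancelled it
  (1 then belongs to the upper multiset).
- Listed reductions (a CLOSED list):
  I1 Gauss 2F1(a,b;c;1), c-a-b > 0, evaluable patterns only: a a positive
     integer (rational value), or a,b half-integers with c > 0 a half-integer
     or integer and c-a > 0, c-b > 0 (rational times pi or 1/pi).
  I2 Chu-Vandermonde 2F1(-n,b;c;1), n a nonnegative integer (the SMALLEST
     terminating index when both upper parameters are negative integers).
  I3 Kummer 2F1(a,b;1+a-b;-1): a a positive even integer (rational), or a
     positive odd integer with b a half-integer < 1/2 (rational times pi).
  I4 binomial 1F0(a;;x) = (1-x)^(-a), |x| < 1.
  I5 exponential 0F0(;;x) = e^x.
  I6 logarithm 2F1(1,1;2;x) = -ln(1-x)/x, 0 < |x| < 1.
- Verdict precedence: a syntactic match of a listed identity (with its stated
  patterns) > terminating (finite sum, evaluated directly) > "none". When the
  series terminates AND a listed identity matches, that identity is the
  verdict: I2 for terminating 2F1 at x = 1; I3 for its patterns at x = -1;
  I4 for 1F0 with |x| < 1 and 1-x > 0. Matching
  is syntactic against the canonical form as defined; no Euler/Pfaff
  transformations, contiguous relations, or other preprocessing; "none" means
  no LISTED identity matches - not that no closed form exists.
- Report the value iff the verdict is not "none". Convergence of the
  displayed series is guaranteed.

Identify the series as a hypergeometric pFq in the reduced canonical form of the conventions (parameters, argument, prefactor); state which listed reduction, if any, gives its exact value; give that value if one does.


The series (x = -2/3) is 2F1: upper {-1/2, 17/6}, lower {5/6}, prefactor 1. Verdict: none. No listed pattern accepts 2F1(-1/2, 17/6; 5/6; -2/3).

First insight: with t_0 = 1, the parameter 3/4 appears in both the upper and lower lists and cancels (alongside the other common factor).
Adjacent-term ratio: r(k) = (-2/3) * (k-1/2) (k+17/6) / [(k+5/6) (k+1)] - rational in k, leading ratio (-2/3); with t_0 = 1, classification follows.
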